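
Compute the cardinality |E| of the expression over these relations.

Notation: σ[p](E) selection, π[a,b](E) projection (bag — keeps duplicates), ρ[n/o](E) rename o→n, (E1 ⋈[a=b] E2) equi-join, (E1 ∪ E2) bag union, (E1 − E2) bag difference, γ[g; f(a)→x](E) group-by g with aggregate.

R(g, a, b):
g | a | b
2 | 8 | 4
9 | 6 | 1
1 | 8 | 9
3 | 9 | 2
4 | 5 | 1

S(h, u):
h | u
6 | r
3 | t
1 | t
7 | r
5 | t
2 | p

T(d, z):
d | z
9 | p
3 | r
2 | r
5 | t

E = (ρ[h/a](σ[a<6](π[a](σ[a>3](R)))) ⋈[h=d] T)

Row counts bottom-up:
  R → 5
  σ[a>3](R) → 5
  π[a](σ[a>3](R)) → 5
  σ[a<6](π[a](σ[a>3](R))) → 1
  ρ[h/a](σ[a<6](π[a](σ[a>3](R)))) → 1
  T → 4
  (ρ[h/a](σ[a<6](π[a](σ[a>3](R)))) ⋈[h=d] T) → 1

|E| = 1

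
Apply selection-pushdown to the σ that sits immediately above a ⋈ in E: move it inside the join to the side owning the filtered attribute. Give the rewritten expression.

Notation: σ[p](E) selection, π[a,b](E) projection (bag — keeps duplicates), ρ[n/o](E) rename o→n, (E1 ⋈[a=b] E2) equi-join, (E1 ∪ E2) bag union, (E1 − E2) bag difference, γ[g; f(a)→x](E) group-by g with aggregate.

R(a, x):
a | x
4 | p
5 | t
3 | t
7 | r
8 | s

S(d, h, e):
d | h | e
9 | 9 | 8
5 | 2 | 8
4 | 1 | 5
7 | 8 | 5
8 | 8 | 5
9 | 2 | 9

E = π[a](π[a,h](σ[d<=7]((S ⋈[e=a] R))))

σ filters on d, owned by the left side.
E' = π[a](π[a,h]((σ[d<=7](S) ⋈[e=a] R)))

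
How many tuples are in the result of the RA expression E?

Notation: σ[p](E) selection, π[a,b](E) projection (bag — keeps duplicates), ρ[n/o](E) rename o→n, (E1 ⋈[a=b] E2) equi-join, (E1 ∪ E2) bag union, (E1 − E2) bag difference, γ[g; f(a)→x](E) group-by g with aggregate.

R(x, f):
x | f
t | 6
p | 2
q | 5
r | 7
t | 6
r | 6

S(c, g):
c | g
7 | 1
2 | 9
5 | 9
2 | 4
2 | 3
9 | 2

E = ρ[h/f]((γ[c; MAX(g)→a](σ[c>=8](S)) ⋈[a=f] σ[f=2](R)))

Subexpression sizes:
  S → 6
  σ[c>=8](S) → 1
  γ[c; MAX(g)→a](σ[c>=8](S)) → 1
  R → 6
  σ[f=2](R) → 1
  (γ[c; MAX(g)→a](σ[c>=8](S)) ⋈[a=f] σ[f=2](R)) → 1
  ρ[h/f]((γ[c; MAX(g)→a](σ[c>=8](S)) ⋈[a=f] σ[f=2](R))) → 1

|E| = 1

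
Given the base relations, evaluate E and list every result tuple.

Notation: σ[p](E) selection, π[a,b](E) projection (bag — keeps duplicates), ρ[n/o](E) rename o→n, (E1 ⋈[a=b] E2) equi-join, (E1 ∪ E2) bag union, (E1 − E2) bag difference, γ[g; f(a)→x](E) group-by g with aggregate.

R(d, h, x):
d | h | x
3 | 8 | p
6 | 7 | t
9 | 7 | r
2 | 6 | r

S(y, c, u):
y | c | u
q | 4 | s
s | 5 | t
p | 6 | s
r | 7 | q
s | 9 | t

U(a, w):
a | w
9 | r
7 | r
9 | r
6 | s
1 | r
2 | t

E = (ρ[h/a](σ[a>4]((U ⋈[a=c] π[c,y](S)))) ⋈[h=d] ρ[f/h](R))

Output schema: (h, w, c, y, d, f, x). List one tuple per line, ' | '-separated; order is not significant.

Per-node cardinality:
  U → 6
  S → 5
  π[c,y](S) → 5
  (U ⋈[a=c] π[c,y](S)) → 4
  σ[a>4]((U ⋈[a=c] π[c,y](S))) → 4
  ρ[h/a](σ[a>4]((U ⋈[a=c] π[c,y](S)))) → 4
  R → 4
  ρ[f/h](R) → 4
  (ρ[h/a](σ[a>4]((U ⋈[a=c] π[c,y](S)))) ⋈[h=d] ρ[f/h](R)) → 3

== RESULT ==
h | w | c | y | d | f | x
6 | s | 6 | p | 6 | 7 | t
9 | r | 9 | s | 9 | 7 | r
9 | r | 9 | s | 9 | 7 | r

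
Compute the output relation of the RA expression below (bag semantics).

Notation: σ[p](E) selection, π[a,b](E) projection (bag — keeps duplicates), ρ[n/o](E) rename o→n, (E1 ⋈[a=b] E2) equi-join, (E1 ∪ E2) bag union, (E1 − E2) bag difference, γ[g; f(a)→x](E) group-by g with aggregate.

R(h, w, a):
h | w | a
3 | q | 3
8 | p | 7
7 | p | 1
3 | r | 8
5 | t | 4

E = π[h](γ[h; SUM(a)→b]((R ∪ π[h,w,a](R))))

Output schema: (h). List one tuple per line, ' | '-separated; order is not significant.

Stepwise |·|:
  R → 5
  R → 5
  π[h,w,a](R) → 5
  (R ∪ π[h,w,a](R)) → 10
  γ[h; SUM(a)→b]((R ∪ π[h,w,a](R))) → 4
  π[h](γ[h; SUM(a)→b]((R ∪ π[h,w,a](R)))) → 4

== RESULT ==
h
3
5
7
8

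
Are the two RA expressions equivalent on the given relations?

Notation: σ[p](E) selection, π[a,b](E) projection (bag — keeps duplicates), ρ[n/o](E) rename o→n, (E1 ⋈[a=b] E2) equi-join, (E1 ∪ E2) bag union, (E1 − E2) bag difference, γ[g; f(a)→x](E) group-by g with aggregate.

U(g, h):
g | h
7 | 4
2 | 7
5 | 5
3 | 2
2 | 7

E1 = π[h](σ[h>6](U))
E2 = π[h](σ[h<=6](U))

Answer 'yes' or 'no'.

E1 stepwise |·|:
  U → 5
  σ[h>6](U) → 2
  π[h](σ[h>6](U)) → 2
E2 stepwise |·|:
  U → 5
  σ[h<=6](U) → 3
  π[h](σ[h<=6](U)) → 3

E1 result:
h
7
7
E2 result:
h
2
4
5
Witness: (7,) appears 2× in E1 but 0× in E2.

no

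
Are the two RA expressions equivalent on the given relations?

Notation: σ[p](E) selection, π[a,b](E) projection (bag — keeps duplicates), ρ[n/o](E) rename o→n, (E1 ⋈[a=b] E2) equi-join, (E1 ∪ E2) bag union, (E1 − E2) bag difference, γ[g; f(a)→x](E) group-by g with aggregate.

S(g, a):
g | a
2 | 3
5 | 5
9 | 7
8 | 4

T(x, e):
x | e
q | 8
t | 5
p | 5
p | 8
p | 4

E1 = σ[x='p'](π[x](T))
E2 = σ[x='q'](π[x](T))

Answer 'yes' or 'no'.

E1 subexpression sizes:
  T → 5
  π[x](T) → 5
  σ[x='p'](π[x](T)) → 3
E2 subexpression sizes:
  T → 5
  π[x](T) → 5
  σ[x='q'](π[x](T)) → 1

E1 result:
x
p
p
p
E2 result:
x
q
Witness: ('p',) appears 3× in E1 but 0× in E2.

no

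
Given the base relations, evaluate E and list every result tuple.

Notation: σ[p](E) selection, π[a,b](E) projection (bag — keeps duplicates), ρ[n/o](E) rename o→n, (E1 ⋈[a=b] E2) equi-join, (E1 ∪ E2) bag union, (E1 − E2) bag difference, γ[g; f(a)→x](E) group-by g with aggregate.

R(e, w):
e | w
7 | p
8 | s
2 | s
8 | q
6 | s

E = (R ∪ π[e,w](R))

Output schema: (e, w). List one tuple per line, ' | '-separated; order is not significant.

Row counts bottom-up:
  R → 5
  R → 5
  π[e,w](R) → 5
  (R ∪ π[e,w](R)) → 10

== RESULT ==
e | w
2 | s
2 | s
6 | s
6 | s
7 | p
7 | p
8 | q
8 | q
8 | s
8 | s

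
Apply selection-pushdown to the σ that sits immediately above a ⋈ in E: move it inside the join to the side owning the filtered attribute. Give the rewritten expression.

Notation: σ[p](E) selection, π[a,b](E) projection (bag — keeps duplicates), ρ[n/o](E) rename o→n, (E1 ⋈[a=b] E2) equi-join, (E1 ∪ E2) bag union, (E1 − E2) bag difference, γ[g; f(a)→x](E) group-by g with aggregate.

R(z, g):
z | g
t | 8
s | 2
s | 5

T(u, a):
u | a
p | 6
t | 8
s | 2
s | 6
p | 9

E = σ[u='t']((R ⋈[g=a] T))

σ filters on u, owned by the right side.
E' = (R ⋈[g=a] σ[u='t'](T))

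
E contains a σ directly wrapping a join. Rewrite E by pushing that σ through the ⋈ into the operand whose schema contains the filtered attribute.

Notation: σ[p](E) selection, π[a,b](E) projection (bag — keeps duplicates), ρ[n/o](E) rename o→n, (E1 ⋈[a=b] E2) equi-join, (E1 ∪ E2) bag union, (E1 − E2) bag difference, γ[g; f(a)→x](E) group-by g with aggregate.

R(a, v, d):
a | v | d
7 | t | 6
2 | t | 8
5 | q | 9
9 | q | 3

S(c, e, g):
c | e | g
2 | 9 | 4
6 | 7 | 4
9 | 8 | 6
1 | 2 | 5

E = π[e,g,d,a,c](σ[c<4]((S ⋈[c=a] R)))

σ filters on c, owned by the left side.
E' = π[e,g,d,a,c]((σ[c<4](S) ⋈[c=a] R))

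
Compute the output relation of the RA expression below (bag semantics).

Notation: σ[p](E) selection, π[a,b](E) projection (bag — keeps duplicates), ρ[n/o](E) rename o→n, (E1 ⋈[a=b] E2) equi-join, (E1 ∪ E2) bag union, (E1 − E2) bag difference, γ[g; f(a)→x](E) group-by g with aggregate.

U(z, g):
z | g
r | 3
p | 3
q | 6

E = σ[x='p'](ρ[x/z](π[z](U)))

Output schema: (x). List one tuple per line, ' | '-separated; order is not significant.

Subexpression sizes:
  U → 3
  π[z](U) → 3
  ρ[x/z](π[z](U)) → 3
  σ[x='p'](ρ[x/z](π[z](U))) → 1

== RESULT ==
x
p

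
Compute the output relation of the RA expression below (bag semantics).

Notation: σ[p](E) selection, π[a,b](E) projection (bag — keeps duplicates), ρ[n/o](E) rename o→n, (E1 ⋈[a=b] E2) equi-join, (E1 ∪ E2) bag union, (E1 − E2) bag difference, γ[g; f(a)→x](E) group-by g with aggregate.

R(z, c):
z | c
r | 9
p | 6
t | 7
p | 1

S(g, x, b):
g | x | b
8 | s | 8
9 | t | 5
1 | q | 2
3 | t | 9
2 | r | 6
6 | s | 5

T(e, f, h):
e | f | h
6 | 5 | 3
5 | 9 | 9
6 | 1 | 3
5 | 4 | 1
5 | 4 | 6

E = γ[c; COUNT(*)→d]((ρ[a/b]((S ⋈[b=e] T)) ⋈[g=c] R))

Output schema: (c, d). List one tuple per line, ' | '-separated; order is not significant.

Stepwise |·|:
  S → 6
  T → 5
  (S ⋈[b=e] T) → 8
  ρ[a/b]((S ⋈[b=e] T)) → 8
  R → 4
  (ρ[a/b]((S ⋈[b=e] T)) ⋈[g=c] R) → 6
  γ[c; COUNT(*)→d]((ρ[a/b]((S ⋈[b=e] T)) ⋈[g=c] R)) → 2

== RESULT ==
c | d
6 | 3
9 | 3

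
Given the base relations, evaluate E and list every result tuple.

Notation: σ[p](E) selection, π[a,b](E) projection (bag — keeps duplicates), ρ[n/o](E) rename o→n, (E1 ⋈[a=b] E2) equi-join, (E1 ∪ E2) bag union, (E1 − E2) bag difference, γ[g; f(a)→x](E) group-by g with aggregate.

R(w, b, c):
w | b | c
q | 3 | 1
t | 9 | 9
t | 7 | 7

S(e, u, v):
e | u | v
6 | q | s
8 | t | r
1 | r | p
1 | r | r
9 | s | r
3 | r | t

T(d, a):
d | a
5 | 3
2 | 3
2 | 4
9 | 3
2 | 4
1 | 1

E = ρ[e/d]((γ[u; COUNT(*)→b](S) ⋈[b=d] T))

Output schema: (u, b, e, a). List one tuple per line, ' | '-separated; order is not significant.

Subexpression sizes:
  S → 6
  γ[u; COUNT(*)→b](S) → 4
  T → 6
  (γ[u; COUNT(*)→b](S) ⋈[b=d] T) → 3
  ρ[e/d]((γ[u; COUNT(*)→b](S) ⋈[b=d] T)) → 3

== RESULT ==
u | b | e | a
q | 1 | 1 | 1
s | 1 | 1 | 1
t | 1 | 1 | 1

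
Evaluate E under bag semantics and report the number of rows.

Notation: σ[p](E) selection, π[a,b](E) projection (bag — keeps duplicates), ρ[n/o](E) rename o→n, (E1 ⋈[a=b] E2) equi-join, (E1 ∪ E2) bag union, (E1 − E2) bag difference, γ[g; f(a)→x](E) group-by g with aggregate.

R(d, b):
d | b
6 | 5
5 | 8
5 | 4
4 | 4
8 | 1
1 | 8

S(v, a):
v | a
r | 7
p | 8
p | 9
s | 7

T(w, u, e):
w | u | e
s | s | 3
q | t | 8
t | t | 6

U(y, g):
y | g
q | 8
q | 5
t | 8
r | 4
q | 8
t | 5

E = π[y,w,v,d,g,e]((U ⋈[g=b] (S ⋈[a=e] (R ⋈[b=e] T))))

Per-node cardinality:
  U → 6
  S → 4
  R → 6
  T → 3
  (R ⋈[b=e] T) → 2
  (S ⋈[a=e] (R ⋈[b=e] T)) → 2
  (U ⋈[g=b] (S ⋈[a=e] (R ⋈[b=e] T))) → 6
  π[y,w,v,d,g,e]((U ⋈[g=b] (S ⋈[a=e] (R ⋈[b=e] T)))) → 6

|E| = 6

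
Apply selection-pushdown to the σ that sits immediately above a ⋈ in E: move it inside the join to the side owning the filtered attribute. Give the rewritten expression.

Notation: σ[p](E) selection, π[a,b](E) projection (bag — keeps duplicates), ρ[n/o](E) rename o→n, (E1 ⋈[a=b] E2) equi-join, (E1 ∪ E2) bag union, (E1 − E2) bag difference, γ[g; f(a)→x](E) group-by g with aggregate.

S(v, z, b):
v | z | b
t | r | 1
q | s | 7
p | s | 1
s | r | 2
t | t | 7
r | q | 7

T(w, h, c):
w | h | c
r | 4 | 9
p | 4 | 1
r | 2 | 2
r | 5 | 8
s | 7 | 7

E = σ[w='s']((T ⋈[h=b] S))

σ filters on w, owned by the left side.
E' = (σ[w='s'](T) ⋈[h=b] S)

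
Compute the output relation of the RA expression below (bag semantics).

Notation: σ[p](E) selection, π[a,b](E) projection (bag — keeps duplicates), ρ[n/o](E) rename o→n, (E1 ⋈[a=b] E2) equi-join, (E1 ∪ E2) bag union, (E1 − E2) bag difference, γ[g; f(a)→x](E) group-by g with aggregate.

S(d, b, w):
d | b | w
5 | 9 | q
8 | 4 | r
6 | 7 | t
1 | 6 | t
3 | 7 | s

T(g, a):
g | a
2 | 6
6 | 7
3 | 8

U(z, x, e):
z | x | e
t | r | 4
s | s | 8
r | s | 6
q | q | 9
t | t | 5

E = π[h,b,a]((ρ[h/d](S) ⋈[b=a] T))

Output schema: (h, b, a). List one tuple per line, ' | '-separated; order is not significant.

Subexpression sizes:
  S → 5
  ρ[h/d](S) → 5
  T → 3
  (ρ[h/d](S) ⋈[b=a] T) → 3
  π[h,b,a]((ρ[h/d](S) ⋈[b=a] T)) → 3

== RESULT ==
h | b | a
1 | 6 | 6
3 | 7 | 7
6 | 7 | 7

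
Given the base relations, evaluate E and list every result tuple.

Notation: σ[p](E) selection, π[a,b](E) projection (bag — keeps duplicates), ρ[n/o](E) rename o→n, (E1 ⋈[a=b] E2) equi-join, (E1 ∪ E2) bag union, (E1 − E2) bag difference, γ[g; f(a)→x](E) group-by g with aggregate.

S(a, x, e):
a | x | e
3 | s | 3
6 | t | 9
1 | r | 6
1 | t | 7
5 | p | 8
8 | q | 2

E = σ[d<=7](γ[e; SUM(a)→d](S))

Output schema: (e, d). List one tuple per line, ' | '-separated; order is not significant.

Stepwise |·|:
  S → 6
  γ[e; SUM(a)→d](S) → 6
  σ[d<=7](γ[e; SUM(a)→d](S)) → 5

== RESULT ==
e | d
3 | 3
6 | 1
7 | 1
8 | 5
9 | 6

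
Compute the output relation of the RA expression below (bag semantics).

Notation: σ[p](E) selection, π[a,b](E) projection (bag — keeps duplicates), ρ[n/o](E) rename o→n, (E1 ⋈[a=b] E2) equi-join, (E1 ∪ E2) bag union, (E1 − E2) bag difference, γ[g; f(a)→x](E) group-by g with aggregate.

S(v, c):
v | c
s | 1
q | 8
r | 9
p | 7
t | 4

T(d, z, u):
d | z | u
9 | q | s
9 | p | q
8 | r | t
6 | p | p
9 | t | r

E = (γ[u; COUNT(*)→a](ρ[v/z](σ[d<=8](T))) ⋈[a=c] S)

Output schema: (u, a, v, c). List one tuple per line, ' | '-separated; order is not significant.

Per-node cardinality:
  T → 5
  σ[d<=8](T) → 2
  ρ[v/z](σ[d<=8](T)) → 2
  γ[u; COUNT(*)→a](ρ[v/z](σ[d<=8](T))) → 2
  S → 5
  (γ[u; COUNT(*)→a](ρ[v/z](σ[d<=8](T))) ⋈[a=c] S) → 2

== RESULT ==
u | a | v | c
p | 1 | s | 1
t | 1 | s | 1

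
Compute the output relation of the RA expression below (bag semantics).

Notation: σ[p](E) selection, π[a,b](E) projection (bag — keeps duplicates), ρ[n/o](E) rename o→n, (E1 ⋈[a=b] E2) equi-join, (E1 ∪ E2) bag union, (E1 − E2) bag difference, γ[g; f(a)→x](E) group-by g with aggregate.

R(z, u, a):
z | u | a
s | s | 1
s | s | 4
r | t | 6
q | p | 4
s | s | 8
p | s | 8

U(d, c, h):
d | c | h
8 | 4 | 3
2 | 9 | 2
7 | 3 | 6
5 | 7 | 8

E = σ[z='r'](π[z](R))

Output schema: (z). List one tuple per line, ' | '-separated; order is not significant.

Row counts bottom-up:
  R → 6
  π[z](R) → 6
  σ[z='r'](π[z](R)) → 1

== RESULT ==
z
r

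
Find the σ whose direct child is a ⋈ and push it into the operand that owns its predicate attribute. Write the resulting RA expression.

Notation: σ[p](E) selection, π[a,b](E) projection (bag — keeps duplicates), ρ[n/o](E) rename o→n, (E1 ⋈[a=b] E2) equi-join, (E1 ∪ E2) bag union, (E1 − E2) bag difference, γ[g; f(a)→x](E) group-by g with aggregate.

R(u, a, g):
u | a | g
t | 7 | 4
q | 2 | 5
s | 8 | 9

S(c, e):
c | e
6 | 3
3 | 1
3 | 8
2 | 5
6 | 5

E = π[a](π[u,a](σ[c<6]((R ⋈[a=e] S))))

σ filters on c, owned by the right side.
E' = π[a](π[u,a]((R ⋈[a=e] σ[c<6](S))))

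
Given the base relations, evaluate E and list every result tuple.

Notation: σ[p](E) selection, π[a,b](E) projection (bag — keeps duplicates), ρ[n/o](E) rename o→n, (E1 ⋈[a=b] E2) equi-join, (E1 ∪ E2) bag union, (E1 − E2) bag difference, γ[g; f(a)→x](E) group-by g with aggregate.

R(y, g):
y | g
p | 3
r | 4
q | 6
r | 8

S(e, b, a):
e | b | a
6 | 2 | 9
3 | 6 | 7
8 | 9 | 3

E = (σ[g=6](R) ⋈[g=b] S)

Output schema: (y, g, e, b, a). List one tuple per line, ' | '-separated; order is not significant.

Subexpression sizes:
  R → 4
  σ[g=6](R) → 1
  S → 3
  (σ[g=6](R) ⋈[g=b] S) → 1

== RESULT ==
y | g | e | b | a
q | 6 | 3 | 6 | 7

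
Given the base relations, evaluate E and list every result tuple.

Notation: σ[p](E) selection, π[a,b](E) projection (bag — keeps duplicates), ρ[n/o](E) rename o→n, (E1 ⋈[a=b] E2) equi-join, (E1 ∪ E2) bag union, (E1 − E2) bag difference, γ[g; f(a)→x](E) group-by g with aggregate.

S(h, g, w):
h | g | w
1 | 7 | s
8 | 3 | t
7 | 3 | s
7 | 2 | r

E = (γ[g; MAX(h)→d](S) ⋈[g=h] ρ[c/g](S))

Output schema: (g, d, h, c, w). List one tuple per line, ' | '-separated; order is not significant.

Subexpression sizes:
  S → 4
  γ[g; MAX(h)→d](S) → 3
  S → 4
  ρ[c/g](S) → 4
  (γ[g; MAX(h)→d](S) ⋈[g=h] ρ[c/g](S)) → 2

== RESULT ==
g | d | h | c | w
7 | 1 | 7 | 2 | r
7 | 1 | 7 | 3 | s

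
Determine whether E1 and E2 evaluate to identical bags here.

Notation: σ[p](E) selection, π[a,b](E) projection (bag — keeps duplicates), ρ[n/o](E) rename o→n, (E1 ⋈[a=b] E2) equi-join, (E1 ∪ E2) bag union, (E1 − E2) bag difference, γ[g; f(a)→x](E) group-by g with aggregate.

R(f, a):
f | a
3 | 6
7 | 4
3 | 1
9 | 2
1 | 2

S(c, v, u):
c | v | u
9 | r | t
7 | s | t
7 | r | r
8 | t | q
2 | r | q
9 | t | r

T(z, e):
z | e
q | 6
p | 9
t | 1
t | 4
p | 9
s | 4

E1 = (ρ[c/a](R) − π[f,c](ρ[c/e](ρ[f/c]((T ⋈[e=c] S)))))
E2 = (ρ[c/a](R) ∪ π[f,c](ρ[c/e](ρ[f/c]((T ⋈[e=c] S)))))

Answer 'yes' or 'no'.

E1 subexpression sizes:
  R → 5
  ρ[c/a](R) → 5
  T → 6
  S → 6
  (T ⋈[e=c] S) → 4
  ρ[f/c]((T ⋈[e=c] S)) → 4
  ρ[c/e](ρ[f/c]((T ⋈[e=c] S))) → 4
  π[f,c](ρ[c/e](ρ[f/c]((T ⋈[e=c] S)))) → 4
  (ρ[c/a](R) − π[f,c](ρ[c/e](ρ[f/c]((T ⋈[e=c] S))))) → 5
E2 subexpression sizes:
  R → 5
  ρ[c/a](R) → 5
  T → 6
  S → 6
  (T ⋈[e=c] S) → 4
  ρ[f/c]((T ⋈[e=c] S)) → 4
  ρ[c/e](ρ[f/c]((T ⋈[e=c] S))) → 4
  π[f,c](ρ[c/e](ρ[f/c]((T ⋈[e=c] S)))) → 4
  (ρ[c/a](R) ∪ π[f,c](ρ[c/e](ρ[f/c]((T ⋈[e=c] S))))) → 9

E1 result:
f | c
1 | 2
3 | 1
3 | 6
7 | 4
9 | 2
E2 result:
f | c
1 | 2
3 | 1
3 | 6
7 | 4
9 | 2
9 | 9
9 | 9
9 | 9
9 | 9
Witness: (9, 9) appears 0× in E1 but 4× in E2.

no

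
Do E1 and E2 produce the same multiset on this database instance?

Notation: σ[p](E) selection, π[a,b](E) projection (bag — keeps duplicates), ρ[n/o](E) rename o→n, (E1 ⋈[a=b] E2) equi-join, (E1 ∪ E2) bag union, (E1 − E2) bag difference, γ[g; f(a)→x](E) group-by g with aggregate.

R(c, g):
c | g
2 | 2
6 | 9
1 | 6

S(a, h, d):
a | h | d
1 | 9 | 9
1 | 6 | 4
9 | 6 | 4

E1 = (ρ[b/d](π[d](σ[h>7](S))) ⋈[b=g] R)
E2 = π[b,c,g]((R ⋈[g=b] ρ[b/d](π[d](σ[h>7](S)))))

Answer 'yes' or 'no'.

E1 per-node cardinality:
  S → 3
  σ[h>7](S) → 1
  π[d](σ[h>7](S)) → 1
  ρ[b/d](π[d](σ[h>7](S))) → 1
  R → 3
  (ρ[b/d](π[d](σ[h>7](S))) ⋈[b=g] R) → 1
E2 per-node cardinality:
  R → 3
  S → 3
  σ[h>7](S) → 1
  π[d](σ[h>7](S)) → 1
  ρ[b/d](π[d](σ[h>7](S))) → 1
  (R ⋈[g=b] ρ[b/d](π[d](σ[h>7](S)))) → 1
  π[b,c,g]((R ⋈[g=b] ρ[b/d](π[d](σ[h>7](S))))) → 1

E1 and E2 produce the same multiset:
b | c | g
9 | 6 | 9

yes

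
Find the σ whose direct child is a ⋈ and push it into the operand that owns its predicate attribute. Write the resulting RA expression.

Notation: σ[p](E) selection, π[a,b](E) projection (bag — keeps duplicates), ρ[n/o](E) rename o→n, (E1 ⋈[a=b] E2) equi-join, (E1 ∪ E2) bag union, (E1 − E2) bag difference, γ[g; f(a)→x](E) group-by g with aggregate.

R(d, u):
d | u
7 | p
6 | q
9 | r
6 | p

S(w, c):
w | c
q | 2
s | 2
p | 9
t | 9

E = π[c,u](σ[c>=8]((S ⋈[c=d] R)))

σ filters on c, owned by the left side.
E' = π[c,u]((σ[c>=8](S) ⋈[c=d] R))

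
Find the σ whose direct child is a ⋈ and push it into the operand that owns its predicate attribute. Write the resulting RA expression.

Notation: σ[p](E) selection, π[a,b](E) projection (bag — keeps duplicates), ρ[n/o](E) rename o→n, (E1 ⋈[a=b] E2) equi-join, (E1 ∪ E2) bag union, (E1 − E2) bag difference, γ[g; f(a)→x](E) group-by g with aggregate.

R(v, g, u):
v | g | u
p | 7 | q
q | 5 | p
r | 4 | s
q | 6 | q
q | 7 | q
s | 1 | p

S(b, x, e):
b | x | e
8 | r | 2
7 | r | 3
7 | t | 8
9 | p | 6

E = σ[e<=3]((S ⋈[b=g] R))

σ filters on e, owned by the left side.
E' = (σ[e<=3](S) ⋈[b=g] R)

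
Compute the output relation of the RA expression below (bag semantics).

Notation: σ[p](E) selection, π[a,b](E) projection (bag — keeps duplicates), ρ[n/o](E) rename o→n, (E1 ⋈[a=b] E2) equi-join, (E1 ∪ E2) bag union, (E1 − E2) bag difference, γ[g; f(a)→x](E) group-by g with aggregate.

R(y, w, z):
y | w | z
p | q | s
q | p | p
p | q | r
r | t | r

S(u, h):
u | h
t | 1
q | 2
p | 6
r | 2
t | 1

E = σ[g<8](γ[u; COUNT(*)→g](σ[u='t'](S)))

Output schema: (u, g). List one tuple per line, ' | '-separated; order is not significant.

Subexpression sizes:
  S → 5
  σ[u='t'](S) → 2
  γ[u; COUNT(*)→g](σ[u='t'](S)) → 1
  σ[g<8](γ[u; COUNT(*)→g](σ[u='t'](S))) → 1

== RESULT ==
u | g
t | 2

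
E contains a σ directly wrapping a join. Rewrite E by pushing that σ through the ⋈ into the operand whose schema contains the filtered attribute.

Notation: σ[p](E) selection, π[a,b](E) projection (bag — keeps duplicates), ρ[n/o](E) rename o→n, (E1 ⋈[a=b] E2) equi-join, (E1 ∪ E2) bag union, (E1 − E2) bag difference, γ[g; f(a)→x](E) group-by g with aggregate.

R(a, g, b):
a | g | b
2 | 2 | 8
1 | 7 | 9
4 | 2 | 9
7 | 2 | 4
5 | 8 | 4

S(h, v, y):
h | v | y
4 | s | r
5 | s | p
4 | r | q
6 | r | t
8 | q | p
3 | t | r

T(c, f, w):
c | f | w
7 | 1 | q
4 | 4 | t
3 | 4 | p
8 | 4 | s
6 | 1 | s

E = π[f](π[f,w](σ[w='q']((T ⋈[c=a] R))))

σ filters on w, owned by the left side.
E' = π[f](π[f,w]((σ[w='q'](T) ⋈[c=a] R)))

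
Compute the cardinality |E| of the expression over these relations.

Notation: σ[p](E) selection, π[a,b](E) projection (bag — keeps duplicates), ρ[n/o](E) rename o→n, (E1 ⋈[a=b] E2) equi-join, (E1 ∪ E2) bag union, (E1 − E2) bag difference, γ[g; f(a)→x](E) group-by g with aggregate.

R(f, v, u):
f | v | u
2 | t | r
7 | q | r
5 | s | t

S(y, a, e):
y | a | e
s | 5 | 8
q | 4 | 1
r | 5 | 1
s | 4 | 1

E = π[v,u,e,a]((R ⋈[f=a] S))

Subexpression sizes:
  R → 3
  S → 4
  (R ⋈[f=a] S) → 2
  π[v,u,e,a]((R ⋈[f=a] S)) → 2

|E| = 2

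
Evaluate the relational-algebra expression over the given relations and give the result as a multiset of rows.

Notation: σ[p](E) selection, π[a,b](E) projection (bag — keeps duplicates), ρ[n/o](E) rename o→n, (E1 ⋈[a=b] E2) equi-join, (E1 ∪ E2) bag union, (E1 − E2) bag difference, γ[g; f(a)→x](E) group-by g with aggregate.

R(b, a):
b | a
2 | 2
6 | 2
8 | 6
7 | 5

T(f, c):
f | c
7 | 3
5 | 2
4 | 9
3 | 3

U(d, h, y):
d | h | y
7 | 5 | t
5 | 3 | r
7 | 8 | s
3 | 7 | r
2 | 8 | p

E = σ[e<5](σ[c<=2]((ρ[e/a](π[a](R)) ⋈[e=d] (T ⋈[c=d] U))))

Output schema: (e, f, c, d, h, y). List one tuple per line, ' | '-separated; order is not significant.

Subexpression sizes:
  R → 4
  π[a](R) → 4
  ρ[e/a](π[a](R)) → 4
  T → 4
  U → 5
  (T ⋈[c=d] U) → 3
  (ρ[e/a](π[a](R)) ⋈[e=d] (T ⋈[c=d] U)) → 2
  σ[c<=2]((ρ[e/a](π[a](R)) ⋈[e=d] (T ⋈[c=d] U))) → 2
  σ[e<5](σ[c<=2]((ρ[e/a](π[a](R)) ⋈[e=d] (T ⋈[c=d] U)))) → 2

== RESULT ==
e | f | c | d | h | y
2 | 5 | 2 | 2 | 8 | p
2 | 5 | 2 | 2 | 8 | p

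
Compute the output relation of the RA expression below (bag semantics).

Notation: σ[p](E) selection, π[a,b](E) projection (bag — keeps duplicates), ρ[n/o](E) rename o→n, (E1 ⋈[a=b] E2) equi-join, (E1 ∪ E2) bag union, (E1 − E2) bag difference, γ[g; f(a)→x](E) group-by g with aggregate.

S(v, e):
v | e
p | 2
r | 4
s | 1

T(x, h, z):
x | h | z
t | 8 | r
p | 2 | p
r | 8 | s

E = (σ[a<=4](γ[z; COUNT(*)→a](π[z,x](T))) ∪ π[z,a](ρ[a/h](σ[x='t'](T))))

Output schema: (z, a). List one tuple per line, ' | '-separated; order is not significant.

Subexpression sizes:
  T → 3
  π[z,x](T) → 3
  γ[z; COUNT(*)→a](π[z,x](T)) → 3
  σ[a<=4](γ[z; COUNT(*)→a](π[z,x](T))) → 3
  T → 3
  σ[x='t'](T) → 1
  ρ[a/h](σ[x='t'](T)) → 1
  π[z,a](ρ[a/h](σ[x='t'](T))) → 1
  (σ[a<=4](γ[z; COUNT(*)→a](π[z,x](T))) ∪ π[z,a](ρ[a/h](σ[x='t'](T)))) → 4

== RESULT ==
z | a
p | 1
r | 1
r | 8
s | 1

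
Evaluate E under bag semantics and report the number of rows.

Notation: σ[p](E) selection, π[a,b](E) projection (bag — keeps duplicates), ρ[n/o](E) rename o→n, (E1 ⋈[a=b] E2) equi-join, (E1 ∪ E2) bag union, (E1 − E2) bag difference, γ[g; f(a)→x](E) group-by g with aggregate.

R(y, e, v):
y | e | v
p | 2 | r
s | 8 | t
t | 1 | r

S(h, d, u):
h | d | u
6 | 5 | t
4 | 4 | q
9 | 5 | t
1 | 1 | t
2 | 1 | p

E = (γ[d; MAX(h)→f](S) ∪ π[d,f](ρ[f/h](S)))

Per-node cardinality:
  S → 5
  γ[d; MAX(h)→f](S) → 3
  S → 5
  ρ[f/h](S) → 5
  π[d,f](ρ[f/h](S)) → 5
  (γ[d; MAX(h)→f](S) ∪ π[d,f](ρ[f/h](S))) → 8

|E| = 8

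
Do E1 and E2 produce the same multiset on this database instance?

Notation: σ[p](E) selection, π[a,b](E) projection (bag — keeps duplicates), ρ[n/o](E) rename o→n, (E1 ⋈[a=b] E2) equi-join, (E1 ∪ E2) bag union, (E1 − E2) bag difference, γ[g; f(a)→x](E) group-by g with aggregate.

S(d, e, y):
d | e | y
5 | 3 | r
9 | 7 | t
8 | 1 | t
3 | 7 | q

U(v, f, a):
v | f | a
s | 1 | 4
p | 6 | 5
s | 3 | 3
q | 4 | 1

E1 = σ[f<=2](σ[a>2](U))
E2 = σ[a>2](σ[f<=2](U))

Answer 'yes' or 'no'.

E1 stepwise |·|:
  U → 4
  σ[a>2](U) → 3
  σ[f<=2](σ[a>2](U)) → 1
E2 stepwise |·|:
  U → 4
  σ[f<=2](U) → 1
  σ[a>2](σ[f<=2](U)) → 1

E1 and E2 produce the same multiset:
v | f | a
s | 1 | 4

yes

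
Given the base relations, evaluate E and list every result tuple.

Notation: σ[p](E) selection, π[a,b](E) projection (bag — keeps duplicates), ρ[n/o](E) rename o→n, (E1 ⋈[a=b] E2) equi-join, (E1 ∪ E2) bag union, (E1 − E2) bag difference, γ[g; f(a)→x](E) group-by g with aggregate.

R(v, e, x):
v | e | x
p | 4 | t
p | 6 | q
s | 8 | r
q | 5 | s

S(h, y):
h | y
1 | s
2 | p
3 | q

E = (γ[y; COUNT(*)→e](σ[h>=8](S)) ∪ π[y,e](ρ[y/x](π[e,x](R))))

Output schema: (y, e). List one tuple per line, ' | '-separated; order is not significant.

Per-node cardinality:
  S → 3
  σ[h>=8](S) → 0
  γ[y; COUNT(*)→e](σ[h>=8](S)) → 0
  R → 4
  π[e,x](R) → 4
  ρ[y/x](π[e,x](R)) → 4
  π[y,e](ρ[y/x](π[e,x](R))) → 4
  (γ[y; COUNT(*)→e](σ[h>=8](S)) ∪ π[y,e](ρ[y/x](π[e,x](R)))) → 4

== RESULT ==
y | e
q | 6
r | 8
s | 5
t | 4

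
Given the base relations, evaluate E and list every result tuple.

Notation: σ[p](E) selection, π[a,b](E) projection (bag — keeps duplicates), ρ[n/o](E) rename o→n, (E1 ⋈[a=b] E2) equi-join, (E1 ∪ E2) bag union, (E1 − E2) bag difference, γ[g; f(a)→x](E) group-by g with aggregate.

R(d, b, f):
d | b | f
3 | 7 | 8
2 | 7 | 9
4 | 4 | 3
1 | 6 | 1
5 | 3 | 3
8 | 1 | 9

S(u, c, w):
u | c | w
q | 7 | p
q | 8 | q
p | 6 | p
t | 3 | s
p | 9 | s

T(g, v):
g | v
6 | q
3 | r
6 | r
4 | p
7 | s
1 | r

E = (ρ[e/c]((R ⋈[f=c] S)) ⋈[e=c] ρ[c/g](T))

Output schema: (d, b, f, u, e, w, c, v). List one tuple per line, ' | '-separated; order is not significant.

Row counts bottom-up:
  R → 6
  S → 5
  (R ⋈[f=c] S) → 5
  ρ[e/c]((R ⋈[f=c] S)) → 5
  T → 6
  ρ[c/g](T) → 6
  (ρ[e/c]((R ⋈[f=c] S)) ⋈[e=c] ρ[c/g](T)) → 2

== RESULT ==
d | b | f | u | e | w | c | v
4 | 4 | 3 | t | 3 | s | 3 | r
5 | 3 | 3 | t | 3 | s | 3 | r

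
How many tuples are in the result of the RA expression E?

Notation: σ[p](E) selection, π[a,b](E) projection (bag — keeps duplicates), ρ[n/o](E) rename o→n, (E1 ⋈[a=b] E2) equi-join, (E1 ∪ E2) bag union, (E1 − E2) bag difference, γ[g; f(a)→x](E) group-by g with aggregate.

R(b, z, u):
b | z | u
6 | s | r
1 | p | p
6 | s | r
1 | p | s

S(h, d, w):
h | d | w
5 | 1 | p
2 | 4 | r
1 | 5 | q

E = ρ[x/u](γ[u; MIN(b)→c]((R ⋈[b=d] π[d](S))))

Stepwise |·|:
  R → 4
  S → 3
  π[d](S) → 3
  (R ⋈[b=d] π[d](S)) → 2
  γ[u; MIN(b)→c]((R ⋈[b=d] π[d](S))) → 2
  ρ[x/u](γ[u; MIN(b)→c]((R ⋈[b=d] π[d](S)))) → 2

|E| = 2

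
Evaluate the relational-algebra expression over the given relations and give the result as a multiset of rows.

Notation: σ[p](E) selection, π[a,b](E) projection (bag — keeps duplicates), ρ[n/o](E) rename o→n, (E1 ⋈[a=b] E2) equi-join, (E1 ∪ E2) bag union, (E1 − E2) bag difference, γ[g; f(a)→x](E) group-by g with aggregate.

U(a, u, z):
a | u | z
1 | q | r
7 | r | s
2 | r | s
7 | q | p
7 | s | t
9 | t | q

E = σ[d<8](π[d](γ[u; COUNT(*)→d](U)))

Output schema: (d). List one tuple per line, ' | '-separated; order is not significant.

Subexpression sizes:
  U → 6
  γ[u; COUNT(*)→d](U) → 4
  π[d](γ[u; COUNT(*)→d](U)) → 4
  σ[d<8](π[d](γ[u; COUNT(*)→d](U))) → 4

== RESULT ==
d
1
1
2
2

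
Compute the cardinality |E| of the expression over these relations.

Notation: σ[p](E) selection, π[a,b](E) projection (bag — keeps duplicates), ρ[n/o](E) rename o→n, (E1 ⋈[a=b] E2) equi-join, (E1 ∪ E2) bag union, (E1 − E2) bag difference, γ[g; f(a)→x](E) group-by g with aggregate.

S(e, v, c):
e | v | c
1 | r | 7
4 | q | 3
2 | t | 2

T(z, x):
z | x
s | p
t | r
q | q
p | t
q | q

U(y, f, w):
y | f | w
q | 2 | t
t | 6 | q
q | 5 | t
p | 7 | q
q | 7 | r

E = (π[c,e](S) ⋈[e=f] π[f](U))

Subexpression sizes:
  S → 3
  π[c,e](S) → 3
  U → 5
  π[f](U) → 5
  (π[c,e](S) ⋈[e=f] π[f](U)) → 1

|E| = 1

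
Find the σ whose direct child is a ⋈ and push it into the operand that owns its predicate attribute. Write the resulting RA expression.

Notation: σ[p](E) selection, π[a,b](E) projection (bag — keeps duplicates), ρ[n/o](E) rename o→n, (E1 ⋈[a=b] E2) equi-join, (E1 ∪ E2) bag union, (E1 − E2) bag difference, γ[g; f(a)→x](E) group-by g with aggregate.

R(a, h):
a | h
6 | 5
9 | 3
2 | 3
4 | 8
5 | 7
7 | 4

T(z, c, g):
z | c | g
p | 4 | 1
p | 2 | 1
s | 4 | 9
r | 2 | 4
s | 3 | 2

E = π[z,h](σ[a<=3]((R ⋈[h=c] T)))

σ filters on a, owned by the left side.
E' = π[z,h]((σ[a<=3](R) ⋈[h=c] T))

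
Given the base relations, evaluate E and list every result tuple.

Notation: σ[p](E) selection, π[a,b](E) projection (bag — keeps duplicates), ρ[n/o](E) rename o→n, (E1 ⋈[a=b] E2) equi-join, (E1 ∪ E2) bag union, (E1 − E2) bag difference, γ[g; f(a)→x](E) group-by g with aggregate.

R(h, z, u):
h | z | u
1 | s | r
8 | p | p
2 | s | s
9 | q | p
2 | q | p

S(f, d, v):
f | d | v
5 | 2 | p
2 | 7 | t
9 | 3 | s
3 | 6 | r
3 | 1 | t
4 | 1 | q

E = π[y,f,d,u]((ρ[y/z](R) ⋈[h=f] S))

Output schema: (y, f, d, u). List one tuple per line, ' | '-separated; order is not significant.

Row counts bottom-up:
  R → 5
  ρ[y/z](R) → 5
  S → 6
  (ρ[y/z](R) ⋈[h=f] S) → 3
  π[y,f,d,u]((ρ[y/z](R) ⋈[h=f] S)) → 3

== RESULT ==
y | f | d | u
q | 2 | 7 | p
q | 9 | 3 | p
s | 2 | 7 | s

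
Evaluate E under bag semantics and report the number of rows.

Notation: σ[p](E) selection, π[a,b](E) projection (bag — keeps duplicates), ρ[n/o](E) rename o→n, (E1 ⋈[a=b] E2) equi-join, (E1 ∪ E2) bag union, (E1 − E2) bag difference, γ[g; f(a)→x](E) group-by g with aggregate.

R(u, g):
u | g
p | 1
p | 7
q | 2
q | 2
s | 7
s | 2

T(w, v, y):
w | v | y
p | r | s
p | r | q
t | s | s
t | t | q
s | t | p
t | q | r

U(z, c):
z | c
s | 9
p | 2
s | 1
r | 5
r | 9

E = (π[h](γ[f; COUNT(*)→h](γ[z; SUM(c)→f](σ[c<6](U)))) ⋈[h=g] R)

Subexpression sizes:
  U → 5
  σ[c<6](U) → 3
  γ[z; SUM(c)→f](σ[c<6](U)) → 3
  γ[f; COUNT(*)→h](γ[z; SUM(c)→f](σ[c<6](U))) → 3
  π[h](γ[f; COUNT(*)→h](γ[z; SUM(c)→f](σ[c<6](U)))) → 3
  R → 6
  (π[h](γ[f; COUNT(*)→h](γ[z; SUM(c)→f](σ[c<6](U)))) ⋈[h=g] R) → 3

|E| = 3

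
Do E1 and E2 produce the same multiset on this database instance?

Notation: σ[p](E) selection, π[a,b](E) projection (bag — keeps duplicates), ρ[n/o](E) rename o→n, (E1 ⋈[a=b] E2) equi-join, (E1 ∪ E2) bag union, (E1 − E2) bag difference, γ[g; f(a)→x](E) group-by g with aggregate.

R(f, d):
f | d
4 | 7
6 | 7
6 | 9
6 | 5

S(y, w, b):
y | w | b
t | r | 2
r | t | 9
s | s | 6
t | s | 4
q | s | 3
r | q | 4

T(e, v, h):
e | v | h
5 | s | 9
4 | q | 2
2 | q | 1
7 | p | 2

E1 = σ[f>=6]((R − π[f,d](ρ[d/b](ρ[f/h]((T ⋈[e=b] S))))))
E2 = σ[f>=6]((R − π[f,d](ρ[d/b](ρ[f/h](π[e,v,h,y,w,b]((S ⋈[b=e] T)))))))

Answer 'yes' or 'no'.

E1 subexpression sizes:
  R → 4
  T → 4
  S → 6
  (T ⋈[e=b] S) → 3
  ρ[f/h]((T ⋈[e=b] S)) → 3
  ρ[d/b](ρ[f/h]((T ⋈[e=b] S))) → 3
  π[f,d](ρ[d/b](ρ[f/h]((T ⋈[e=b] S)))) → 3
  (R − π[f,d](ρ[d/b](ρ[f/h]((T ⋈[e=b] S))))) → 4
  σ[f>=6]((R − π[f,d](ρ[d/b](ρ[f/h]((T ⋈[e=b] S)))))) → 3
E2 subexpression sizes:
  R → 4
  S → 6
  T → 4
  (S ⋈[b=e] T) → 3
  π[e,v,h,y,w,b]((S ⋈[b=e] T)) → 3
  ρ[f/h](π[e,v,h,y,w,b]((S ⋈[b=e] T))) → 3
  ρ[d/b](ρ[f/h](π[e,v,h,y,w,b]((S ⋈[b=e] T)))) → 3
  π[f,d](ρ[d/b](ρ[f/h](π[e,v,h,y,w,b]((S ⋈[b=e] T))))) → 3
  (R − π[f,d](ρ[d/b](ρ[f/h](π[e,v,h,y,w,b]((S ⋈[b=e] T)))))) → 4
  σ[f>=6]((R − π[f,d](ρ[d/b](ρ[f/h](π[e,v,h,y,w,b]((S ⋈[b=e] T))))))) → 3

E1 and E2 produce the same multiset:
f | d
6 | 5
6 | 7
6 | 9

yes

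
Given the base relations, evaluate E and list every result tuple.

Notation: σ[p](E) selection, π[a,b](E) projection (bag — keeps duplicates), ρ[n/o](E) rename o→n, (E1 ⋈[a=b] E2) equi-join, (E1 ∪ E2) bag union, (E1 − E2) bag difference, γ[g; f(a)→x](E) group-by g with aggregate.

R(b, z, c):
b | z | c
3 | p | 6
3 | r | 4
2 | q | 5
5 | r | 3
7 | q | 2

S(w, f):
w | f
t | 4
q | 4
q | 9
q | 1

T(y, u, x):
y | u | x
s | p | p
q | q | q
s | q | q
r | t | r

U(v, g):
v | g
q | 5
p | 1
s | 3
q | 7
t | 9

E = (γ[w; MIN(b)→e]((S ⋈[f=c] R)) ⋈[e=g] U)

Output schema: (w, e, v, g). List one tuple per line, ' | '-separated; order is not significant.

Row counts bottom-up:
  S → 4
  R → 5
  (S ⋈[f=c] R) → 2
  γ[w; MIN(b)→e]((S ⋈[f=c] R)) → 2
  U → 5
  (γ[w; MIN(b)→e]((S ⋈[f=c] R)) ⋈[e=g] U) → 2

== RESULT ==
w | e | v | g
q | 3 | s | 3
t | 3 | s | 3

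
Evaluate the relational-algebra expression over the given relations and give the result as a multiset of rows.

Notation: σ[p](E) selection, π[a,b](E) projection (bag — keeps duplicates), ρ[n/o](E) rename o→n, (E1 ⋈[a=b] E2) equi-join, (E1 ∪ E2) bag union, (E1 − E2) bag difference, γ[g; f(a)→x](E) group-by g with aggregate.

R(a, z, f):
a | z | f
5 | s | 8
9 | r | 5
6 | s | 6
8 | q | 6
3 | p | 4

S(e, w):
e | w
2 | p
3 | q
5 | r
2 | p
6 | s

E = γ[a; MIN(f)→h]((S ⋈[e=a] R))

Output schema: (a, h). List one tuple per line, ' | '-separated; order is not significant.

Per-node cardinality:
  S → 5
  R → 5
  (S ⋈[e=a] R) → 3
  γ[a; MIN(f)→h]((S ⋈[e=a] R)) → 3

== RESULT ==
a | h
3 | 4
5 | 8
6 | 6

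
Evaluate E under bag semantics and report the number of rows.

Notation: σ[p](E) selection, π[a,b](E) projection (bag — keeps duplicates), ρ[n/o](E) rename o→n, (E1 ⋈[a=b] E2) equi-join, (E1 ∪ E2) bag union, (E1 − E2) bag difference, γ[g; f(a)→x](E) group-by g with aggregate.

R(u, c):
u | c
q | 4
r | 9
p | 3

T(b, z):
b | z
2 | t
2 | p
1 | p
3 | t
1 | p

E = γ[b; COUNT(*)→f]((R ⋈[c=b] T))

Row counts bottom-up:
  R → 3
  T → 5
  (R ⋈[c=b] T) → 1
  γ[b; COUNT(*)→f]((R ⋈[c=b] T)) → 1

|E| = 1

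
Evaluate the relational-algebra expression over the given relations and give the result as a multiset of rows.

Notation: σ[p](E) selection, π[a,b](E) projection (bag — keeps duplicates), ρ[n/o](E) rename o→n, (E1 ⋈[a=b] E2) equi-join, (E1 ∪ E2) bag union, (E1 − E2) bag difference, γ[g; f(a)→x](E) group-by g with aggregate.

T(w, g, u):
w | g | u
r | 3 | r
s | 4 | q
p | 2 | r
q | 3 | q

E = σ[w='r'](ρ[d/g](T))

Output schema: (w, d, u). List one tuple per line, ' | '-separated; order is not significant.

Per-node cardinality:
  T → 4
  ρ[d/g](T) → 4
  σ[w='r'](ρ[d/g](T)) → 1

== RESULT ==
w | d | u
r | 3 | r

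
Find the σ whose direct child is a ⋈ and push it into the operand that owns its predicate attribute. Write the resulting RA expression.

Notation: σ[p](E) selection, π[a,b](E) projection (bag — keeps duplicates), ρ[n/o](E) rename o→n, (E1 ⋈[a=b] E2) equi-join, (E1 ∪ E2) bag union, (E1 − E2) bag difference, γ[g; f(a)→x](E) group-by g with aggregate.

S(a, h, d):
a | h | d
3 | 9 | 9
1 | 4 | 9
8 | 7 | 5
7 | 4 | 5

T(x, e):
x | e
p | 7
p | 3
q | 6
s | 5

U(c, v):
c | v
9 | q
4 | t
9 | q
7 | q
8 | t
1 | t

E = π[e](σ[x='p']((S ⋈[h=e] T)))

σ filters on x, owned by the right side.
E' = π[e]((S ⋈[h=e] σ[x='p'](T)))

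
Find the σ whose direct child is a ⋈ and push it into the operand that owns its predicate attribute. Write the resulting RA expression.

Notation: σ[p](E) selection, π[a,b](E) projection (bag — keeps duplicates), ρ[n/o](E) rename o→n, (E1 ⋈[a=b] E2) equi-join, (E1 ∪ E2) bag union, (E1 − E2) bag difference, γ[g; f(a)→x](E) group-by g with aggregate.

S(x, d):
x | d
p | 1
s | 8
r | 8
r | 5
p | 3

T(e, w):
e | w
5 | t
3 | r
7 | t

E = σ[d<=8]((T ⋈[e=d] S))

σ filters on d, owned by the right side.
E' = (T ⋈[e=d] σ[d<=8](S))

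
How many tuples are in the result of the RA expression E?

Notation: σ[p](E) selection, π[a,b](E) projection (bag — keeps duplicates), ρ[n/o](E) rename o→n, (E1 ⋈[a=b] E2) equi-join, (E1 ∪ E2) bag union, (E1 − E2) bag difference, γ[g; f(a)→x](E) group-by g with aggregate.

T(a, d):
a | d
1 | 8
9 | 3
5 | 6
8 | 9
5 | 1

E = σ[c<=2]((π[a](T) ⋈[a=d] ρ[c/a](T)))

Subexpression sizes:
  T → 5
  π[a](T) → 5
  T → 5
  ρ[c/a](T) → 5
  (π[a](T) ⋈[a=d] ρ[c/a](T)) → 3
  σ[c<=2]((π[a](T) ⋈[a=d] ρ[c/a](T))) → 1

|E| = 1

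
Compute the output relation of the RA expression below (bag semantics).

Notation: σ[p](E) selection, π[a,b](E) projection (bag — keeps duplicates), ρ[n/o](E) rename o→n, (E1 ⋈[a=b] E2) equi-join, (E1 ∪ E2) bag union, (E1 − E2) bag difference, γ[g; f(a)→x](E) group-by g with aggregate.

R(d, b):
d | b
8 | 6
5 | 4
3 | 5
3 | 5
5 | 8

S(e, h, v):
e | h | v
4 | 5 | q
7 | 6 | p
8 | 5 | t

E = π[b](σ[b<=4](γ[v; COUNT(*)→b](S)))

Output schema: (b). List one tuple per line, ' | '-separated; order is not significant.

Subexpression sizes:
  S → 3
  γ[v; COUNT(*)→b](S) → 3
  σ[b<=4](γ[v; COUNT(*)→b](S)) → 3
  π[b](σ[b<=4](γ[v; COUNT(*)→b](S))) → 3

== RESULT ==
b
1
1
1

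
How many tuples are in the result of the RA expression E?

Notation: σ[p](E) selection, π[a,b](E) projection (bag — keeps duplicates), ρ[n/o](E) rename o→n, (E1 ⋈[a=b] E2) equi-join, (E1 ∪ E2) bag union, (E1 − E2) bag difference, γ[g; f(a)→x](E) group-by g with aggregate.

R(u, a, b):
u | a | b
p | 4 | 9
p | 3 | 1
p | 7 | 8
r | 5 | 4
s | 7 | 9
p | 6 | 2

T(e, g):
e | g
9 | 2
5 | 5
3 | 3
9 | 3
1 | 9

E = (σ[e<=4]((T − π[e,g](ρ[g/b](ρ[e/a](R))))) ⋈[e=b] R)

Per-node cardinality:
  T → 5
  R → 6
  ρ[e/a](R) → 6
  ρ[g/b](ρ[e/a](R)) → 6
  π[e,g](ρ[g/b](ρ[e/a](R))) → 6
  (T − π[e,g](ρ[g/b](ρ[e/a](R)))) → 5
  σ[e<=4]((T − π[e,g](ρ[g/b](ρ[e/a](R))))) → 2
  R → 6
  (σ[e<=4]((T − π[e,g](ρ[g/b](ρ[e/a](R))))) ⋈[e=b] R) → 1

|E| = 1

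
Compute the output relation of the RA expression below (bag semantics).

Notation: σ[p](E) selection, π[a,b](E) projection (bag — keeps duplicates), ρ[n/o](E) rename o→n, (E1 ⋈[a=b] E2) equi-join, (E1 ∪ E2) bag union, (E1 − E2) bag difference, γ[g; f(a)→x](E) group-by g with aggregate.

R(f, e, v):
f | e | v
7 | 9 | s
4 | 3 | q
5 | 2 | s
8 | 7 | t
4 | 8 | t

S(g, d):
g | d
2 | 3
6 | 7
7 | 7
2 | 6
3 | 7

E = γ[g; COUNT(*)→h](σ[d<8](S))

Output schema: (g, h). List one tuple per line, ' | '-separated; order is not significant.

Per-node cardinality:
  S → 5
  σ[d<8](S) → 5
  γ[g; COUNT(*)→h](σ[d<8](S)) → 4

== RESULT ==
g | h
2 | 2
3 | 1
6 | 1
7 | 1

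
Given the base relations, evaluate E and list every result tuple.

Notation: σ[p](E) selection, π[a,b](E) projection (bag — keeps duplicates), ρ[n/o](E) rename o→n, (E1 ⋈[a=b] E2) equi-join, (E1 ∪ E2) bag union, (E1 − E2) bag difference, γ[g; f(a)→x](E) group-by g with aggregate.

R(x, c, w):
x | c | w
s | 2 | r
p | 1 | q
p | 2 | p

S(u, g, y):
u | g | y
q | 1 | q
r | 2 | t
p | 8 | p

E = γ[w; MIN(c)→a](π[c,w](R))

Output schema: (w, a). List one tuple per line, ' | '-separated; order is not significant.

Per-node cardinality:
  R → 3
  π[c,w](R) → 3
  γ[w; MIN(c)→a](π[c,w](R)) → 3

== RESULT ==
w | a
p | 2
q | 1
r | 2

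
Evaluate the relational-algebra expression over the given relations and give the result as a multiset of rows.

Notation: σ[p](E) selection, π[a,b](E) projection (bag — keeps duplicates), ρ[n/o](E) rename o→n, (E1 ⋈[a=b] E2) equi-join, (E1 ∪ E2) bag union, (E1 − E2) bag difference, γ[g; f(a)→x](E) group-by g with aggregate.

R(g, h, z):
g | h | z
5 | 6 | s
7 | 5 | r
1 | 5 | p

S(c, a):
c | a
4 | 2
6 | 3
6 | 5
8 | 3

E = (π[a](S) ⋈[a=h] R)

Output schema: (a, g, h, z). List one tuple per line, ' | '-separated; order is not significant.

Row counts bottom-up:
  S → 4
  π[a](S) → 4
  R → 3
  (π[a](S) ⋈[a=h] R) → 2

== RESULT ==
a | g | h | z
5 | 1 | 5 | p
5 | 7 | 5 | r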